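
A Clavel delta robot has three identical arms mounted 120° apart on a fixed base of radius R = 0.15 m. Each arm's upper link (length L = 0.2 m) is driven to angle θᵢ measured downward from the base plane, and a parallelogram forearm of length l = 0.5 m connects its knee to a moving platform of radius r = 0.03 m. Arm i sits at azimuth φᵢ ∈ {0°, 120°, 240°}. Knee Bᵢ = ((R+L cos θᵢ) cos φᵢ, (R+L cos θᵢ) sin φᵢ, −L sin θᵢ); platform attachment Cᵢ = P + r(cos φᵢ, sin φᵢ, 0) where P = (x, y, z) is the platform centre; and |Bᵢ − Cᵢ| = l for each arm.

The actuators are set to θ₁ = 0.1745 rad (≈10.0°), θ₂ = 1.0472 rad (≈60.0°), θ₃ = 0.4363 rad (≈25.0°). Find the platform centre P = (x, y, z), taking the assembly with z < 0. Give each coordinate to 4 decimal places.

(0.1259, -0.1270, -0.4790)

arm 1 at φ=0.0°: e+L cos θ1 = 0.3170;  centre 1 = (0.3170, 0.0000, -0.0347)
arm 2 at φ=120.0°: e+L cos θ2 = 0.2200;  centre 2 = (-0.1100, 0.1905, -0.1732)
φ3=240.0°: virtual centre (-0.1506, -0.2609, -0.0845), radius l
eliminate P² terms by subtracting sphere 1 from 2 and 3
linear system: -0.8539x+0.3811y = -0.0233−-0.2770z; -0.9352x+-0.5218y = -0.0038−-0.0996z
Cramer: x(z) = 0.0169-0.2275z;  y(z) = -0.0231+0.2169z
sphere 1 gives Az²+Bz+C=0 with A=1.0988, B=0.1959, C=-0.1582;  B²−4AC=0.7339;  roots -0.4790, 0.3007;  negative root z = -0.4790
x = 0.1259, y = -0.1270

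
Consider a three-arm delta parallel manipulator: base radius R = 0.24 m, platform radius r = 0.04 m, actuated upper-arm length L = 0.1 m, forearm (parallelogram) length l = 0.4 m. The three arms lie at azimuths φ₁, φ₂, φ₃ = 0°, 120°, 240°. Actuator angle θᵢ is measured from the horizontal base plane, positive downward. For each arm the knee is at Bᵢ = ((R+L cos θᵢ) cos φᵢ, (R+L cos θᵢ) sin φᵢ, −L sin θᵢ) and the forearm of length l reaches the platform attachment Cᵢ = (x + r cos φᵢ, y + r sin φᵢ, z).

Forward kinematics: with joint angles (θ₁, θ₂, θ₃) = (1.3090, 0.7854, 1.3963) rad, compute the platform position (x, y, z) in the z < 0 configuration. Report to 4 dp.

(-0.0211, 0.0507, -0.4071)

φ1=0.0°: virtual centre (0.2259, 0.0000, -0.0966), radius l
φ2=120.0°: virtual centre (-0.1354, 0.2344, -0.0707), radius l
φ3=240.0°: virtual centre (-0.1087, -0.1882, -0.0985), radius l
eliminate P² terms by subtracting sphere 1 from 2 and 3
plane₁₂: -0.7225x+0.4689y+0.0518z = 0.0179
Cramer: x(z) = -0.0088+0.0302z;  y(z) = 0.0247-0.0638z
into |P−S₁|² = l²: 1.0050z² + 0.1758z + -0.0950 = 0;  Δ = 0.4128;  z = -0.4071 or 0.2322 → z<0 root = -0.4071
x = -0.0211, y = 0.0507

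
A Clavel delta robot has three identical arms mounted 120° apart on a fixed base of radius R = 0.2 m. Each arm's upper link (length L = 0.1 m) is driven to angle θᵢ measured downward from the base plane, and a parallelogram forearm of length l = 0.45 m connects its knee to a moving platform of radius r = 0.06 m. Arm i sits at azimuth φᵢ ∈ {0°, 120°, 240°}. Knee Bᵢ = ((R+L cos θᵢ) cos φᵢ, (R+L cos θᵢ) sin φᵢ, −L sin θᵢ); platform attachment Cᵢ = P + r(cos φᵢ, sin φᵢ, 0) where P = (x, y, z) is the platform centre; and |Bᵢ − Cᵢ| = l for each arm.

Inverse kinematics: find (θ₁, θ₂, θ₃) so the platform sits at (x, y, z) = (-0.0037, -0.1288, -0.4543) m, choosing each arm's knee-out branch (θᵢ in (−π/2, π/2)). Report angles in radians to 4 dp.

θ₁ = 0.8726, θ₂ = 1.3962, θ₃ = 0.2614

φ1=0.0° → target in arm frame (-0.0037, -0.1288)
  e−x'=0.1437;  (l²−L²−(e−x')²−y'²−z²)/2L = -0.2556
  θ1 = atan2(B,A) + arccos(C/0.4765) = 0.8726
rotate P by −φ2: (-0.1097, 0.0676, -0.4543)
  e−x'=0.2497;  (l²−L²−(e−x')²−y'²−z²)/2L = -0.4040
  θ2 = atan2(B,A) + arccos(C/0.5184) = 1.3962
arm 3 (φ=240.0°): x'=0.1134, y'=0.0612
  A cos θ + B sin θ = C:  0.0266·cos θ + -0.4543·sin θ = -0.0917
  γ=atan2(-0.4543,0.0266)=-1.5123;  ψ=arccos(-0.2015)=1.7737;  θ3=γ+ψ≈0.2614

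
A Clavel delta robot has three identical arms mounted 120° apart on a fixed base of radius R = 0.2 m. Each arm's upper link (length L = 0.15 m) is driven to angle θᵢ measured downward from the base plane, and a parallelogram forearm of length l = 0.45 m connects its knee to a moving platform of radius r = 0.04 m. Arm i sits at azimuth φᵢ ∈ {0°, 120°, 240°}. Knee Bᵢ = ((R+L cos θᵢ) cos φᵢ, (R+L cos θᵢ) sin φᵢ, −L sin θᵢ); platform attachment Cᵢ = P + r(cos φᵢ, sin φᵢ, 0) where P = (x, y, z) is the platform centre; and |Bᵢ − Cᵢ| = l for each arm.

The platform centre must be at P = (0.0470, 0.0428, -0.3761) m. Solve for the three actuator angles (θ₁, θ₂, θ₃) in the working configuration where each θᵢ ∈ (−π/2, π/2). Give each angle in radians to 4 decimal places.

arm 1 (φ=0.0°): x'=0.0470, y'=0.0428
  e−x'=0.1130;  (l²−L²−(e−x')²−y'²−z²)/2L = 0.0798
  θ1 = atan2(B,A) + arccos(C/0.3927) = 0.0872
rotate P by −φ2: (0.0136, -0.0621, -0.3761)
  e−x'=0.1464;  (l²−L²−(e−x')²−y'²−z²)/2L = 0.0442
  θ2 = atan2(B,A) + arccos(C/0.4036) = 0.2616
φ3=240.0° → target in arm frame (-0.0606, 0.0193)
  e−x'=0.2206;  (l²−L²−(e−x')²−y'²−z²)/2L = -0.0349
  √(A²+B²)=0.4360;  θ3 = -1.0404+1.6510 ≈ 0.6106

θ₁ = 0.0872, θ₂ = 0.2616, θ₃ = 0.6106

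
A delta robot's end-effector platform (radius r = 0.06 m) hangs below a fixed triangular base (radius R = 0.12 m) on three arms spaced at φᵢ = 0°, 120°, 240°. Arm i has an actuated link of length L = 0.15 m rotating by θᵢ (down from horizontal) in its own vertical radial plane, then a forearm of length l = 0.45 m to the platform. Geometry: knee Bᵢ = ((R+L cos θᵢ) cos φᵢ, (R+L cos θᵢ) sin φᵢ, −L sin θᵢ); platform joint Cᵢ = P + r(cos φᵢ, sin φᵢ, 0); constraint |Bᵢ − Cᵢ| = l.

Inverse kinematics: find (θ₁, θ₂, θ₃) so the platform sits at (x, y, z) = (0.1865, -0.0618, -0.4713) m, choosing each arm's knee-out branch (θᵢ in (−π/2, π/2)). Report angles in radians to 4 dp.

arm 1 (φ=0.0°): x'=0.1865, y'=-0.0618
  e−x'=-0.1265;  (l²−L²−(e−x')²−y'²−z²)/2L = -0.2065
  γ=atan2(-0.4713,-0.1265)=-1.8330;  ψ=arccos(-0.4231)=2.0077;  θ1=γ+ψ≈0.1747
arm 2 (φ=120.0°): x'=-0.1468, y'=-0.1306
  A=0.2068, B=-0.4713, C=(l²−L²−A²−y'²−z²)/(2L)=-0.3398
  √(A²+B²)=0.5147;  θ2 = -1.1574+2.2919 ≈ 1.1346
rotate P by −φ3: (-0.0397, 0.1924, -0.4713)
  A=0.0997, B=-0.4713, C=(l²−L²−A²−y'²−z²)/(2L)=-0.2970
  θ3 = atan2(B,A) + arccos(C/0.4817) = 0.8728

θ₁ = 0.1747, θ₂ = 1.1346, θ₃ = 0.8728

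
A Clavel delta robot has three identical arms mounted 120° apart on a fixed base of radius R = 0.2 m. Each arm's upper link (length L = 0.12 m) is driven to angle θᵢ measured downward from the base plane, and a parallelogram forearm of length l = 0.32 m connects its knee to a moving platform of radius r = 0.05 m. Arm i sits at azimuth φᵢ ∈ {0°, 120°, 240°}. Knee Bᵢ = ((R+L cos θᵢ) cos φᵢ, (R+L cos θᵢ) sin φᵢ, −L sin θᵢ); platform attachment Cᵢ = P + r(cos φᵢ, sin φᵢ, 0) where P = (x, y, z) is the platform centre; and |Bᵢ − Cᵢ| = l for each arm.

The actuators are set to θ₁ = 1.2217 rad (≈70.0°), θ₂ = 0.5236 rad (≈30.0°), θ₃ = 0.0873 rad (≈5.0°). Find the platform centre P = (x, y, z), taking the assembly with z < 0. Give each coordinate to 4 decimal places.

(-0.0938, -0.0314, -0.2552)

arm 1 at φ=0.0°: ρ1 = 0.1910;  O1 = (0.1910, 0.0000, -0.1128)
φ2=120.0°: virtual centre (-0.1270, 0.2199, -0.0600), radius l
φ3=240.0°: virtual centre (-0.1348, -0.2334, -0.0105), radius l
|O₂|²−|O₁|² = 0.0189;  |O₃|²−|O₁|² = 0.0235
plane₁₂: -0.6360x+0.4398y+0.1055z = 0.0189
Cramer: x(z) = -0.0328+0.2386z;  y(z) = -0.0046+0.1052z
sphere 1 gives Az²+Bz+C=0 with A=1.0680, B=0.1177, C=-0.0395;  B²−4AC=0.1828;  roots -0.2552, 0.1450;  negative root z = -0.2552
x = -0.0938, y = -0.0314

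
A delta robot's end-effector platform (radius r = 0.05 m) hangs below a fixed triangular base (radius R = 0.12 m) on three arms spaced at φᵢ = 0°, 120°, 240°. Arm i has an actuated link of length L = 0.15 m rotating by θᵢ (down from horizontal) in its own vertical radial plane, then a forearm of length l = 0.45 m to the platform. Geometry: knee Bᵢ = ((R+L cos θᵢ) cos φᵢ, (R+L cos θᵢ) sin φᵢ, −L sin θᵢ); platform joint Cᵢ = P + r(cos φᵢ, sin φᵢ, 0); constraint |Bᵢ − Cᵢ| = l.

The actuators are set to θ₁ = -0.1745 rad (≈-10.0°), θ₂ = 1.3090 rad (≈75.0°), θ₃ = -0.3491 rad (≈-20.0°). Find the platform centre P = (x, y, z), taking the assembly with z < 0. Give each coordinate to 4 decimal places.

(0.1327, -0.2762, -0.3189)

arm 1 at φ=0.0°: (R−r)+L cos θ1 = 0.2177;  centre 1 = (0.2177, 0.0000, 0.0260)
centre 2 = (0.1088·cos120.0°, 0.1088·sin120.0°, -0.1449) = (-0.0544, 0.0942, -0.1449)
arm 3 at φ=240.0°: (R−r)+L cos θ3 = 0.2110;  centre 3 = (-0.1055, -0.1827, 0.0513)
|centre ₂|²−|centre ₁|² = -0.0152;  |centre ₃|²−|centre ₁|² = -0.0009
[-0.5443 0.1885 -0.3419]·P = -0.0152;  [-0.6464 -0.3654 0.0505]·P = -0.0009
det = 0.3207;  x = 0.0179+-0.3598z,  y = -0.0291+0.7748z
into |P−centre ₁|² = l²: 1.7298z² + 0.0466z + -0.1611 = 0;  Δ = 1.1165;  z = -0.3189 or 0.2920 → z<0 root = -0.3189
x = 0.1327, y = -0.2762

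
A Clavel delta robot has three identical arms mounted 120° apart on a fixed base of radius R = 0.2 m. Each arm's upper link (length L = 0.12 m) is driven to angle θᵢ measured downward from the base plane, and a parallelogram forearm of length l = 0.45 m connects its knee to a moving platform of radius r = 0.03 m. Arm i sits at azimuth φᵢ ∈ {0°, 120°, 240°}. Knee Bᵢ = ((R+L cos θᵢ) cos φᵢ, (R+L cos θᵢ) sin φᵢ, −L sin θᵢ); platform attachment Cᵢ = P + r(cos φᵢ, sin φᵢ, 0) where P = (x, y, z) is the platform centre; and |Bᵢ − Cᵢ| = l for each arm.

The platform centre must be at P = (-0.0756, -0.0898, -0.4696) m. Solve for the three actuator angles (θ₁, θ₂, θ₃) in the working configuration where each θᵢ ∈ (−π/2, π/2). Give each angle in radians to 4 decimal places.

θ₁ = 1.3969, θ₂ = 1.2220, θ₃ = 0.4365

arm 1 (φ=0.0°): x'=-0.0756, y'=-0.0898
  A=0.2456, B=-0.4696, C=(l²−L²−A²−y'²−z²)/(2L)=-0.4200
  √(A²+B²)=0.5299;  θ1 = -1.0889+2.4858 ≈ 1.3969
rotate P by −φ2: (-0.0400, 0.1104, -0.4696)
  A=0.2100, B=-0.4696, C=(l²−L²−A²−y'²−z²)/(2L)=-0.3696
  √(A²+B²)=0.5144;  θ2 = -1.1503+2.3723 ≈ 1.2220
φ3=240.0° → target in arm frame (0.1156, -0.0206)
  A cos θ + B sin θ = C:  0.0544·cos θ + -0.4696·sin θ = -0.1492
  θ3 = atan2(B,A) + arccos(C/0.4727) = 0.4365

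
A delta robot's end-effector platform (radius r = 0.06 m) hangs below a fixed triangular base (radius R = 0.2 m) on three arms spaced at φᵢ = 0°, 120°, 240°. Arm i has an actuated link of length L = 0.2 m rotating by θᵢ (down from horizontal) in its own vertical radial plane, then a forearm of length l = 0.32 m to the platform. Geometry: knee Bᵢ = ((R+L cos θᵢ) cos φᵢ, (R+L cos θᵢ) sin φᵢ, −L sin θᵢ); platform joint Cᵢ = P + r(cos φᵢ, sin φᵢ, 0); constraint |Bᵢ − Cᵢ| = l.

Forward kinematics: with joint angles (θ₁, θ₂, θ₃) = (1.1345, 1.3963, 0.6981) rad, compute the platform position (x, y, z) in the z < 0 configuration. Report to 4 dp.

(-0.0087, -0.1029, -0.3747)

φ1=0.0°: virtual centre (0.2245, 0.0000, -0.1813), radius l
φ2=120.0°: virtual centre (-0.0874, 0.1513, -0.1970), radius l
O3 = (0.2932·cos240.0°, 0.2932·sin240.0°, -0.1286) = (-0.1466, -0.2539, -0.1286)
subtract pairs → two planes through P
[-0.6238 0.3026 -0.0314]·P = -0.0139;  [-0.7422 -0.5079 0.1054]·P = 0.0192
det = 0.5414;  x = 0.0023+0.0295z,  y = -0.0413+0.1645z
into |P−O₁|² = l²: 1.0279z² + 0.3359z + -0.0185 = 0;  Δ = 0.1887;  z = -0.3747 or 0.0480 → z<0 root = -0.3747
x = -0.0087, y = -0.1029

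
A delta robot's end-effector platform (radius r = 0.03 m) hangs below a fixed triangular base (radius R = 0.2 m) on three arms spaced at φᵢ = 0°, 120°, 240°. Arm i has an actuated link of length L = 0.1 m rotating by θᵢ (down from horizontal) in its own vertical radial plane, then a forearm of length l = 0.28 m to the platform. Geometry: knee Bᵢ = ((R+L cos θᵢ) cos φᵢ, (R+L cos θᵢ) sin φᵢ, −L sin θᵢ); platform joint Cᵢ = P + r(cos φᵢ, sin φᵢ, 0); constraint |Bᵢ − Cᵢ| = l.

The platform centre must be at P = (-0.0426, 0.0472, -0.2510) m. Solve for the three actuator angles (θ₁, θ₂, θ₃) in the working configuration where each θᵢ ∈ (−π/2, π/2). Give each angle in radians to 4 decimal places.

θ₁ = 1.3957, θ₂ = 0.5232, θ₃ = 1.2216

rotate P by −φ1: (-0.0426, 0.0472, -0.2510)
  e−x'=0.2126;  (l²−L²−(e−x')²−y'²−z²)/2L = -0.2101
  √(A²+B²)=0.3289;  θ1 = -0.8680+2.2638 ≈ 1.3957
arm 2 (φ=120.0°): x'=0.0622, y'=0.0133
  A=0.1078, B=-0.2510, C=(l²−L²−A²−y'²−z²)/(2L)=-0.0320
  γ=atan2(-0.2510,0.1078)=-1.1651;  ψ=arccos(-0.1172)=1.6883;  θ2=γ+ψ≈0.5232
φ3=240.0° → target in arm frame (-0.0196, -0.0605)
  A cos θ + B sin θ = C:  0.1896·cos θ + -0.2510·sin θ = -0.1710
  γ=atan2(-0.2510,0.1896)=-0.9239;  ψ=arccos(-0.5436)=2.1456;  θ3=γ+ψ≈1.2216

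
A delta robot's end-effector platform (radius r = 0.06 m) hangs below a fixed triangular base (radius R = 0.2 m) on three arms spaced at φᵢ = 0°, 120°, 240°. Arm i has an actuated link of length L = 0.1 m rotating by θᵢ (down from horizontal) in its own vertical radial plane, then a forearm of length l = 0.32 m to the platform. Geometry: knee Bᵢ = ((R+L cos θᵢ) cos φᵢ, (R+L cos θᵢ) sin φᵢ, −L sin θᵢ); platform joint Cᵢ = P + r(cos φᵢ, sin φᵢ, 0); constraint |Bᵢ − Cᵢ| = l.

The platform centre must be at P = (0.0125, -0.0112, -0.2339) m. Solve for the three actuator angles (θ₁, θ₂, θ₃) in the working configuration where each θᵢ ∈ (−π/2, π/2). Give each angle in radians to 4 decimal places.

θ₁ = 0.0876, θ₂ = 0.3484, θ₃ = 0.1745

φ1=0.0° → target in arm frame (0.0125, -0.0112)
  A=0.1275, B=-0.2339, C=(l²−L²−A²−y'²−z²)/(2L)=0.1065
  θ1 = atan2(B,A) + arccos(C/0.2664) = 0.0876
rotate P by −φ2: (-0.0159, -0.0052, -0.2339)
  A cos θ + B sin θ = C:  0.1559·cos θ + -0.2339·sin θ = 0.0667
  γ=atan2(-0.2339,0.1559)=-0.9827;  ψ=arccos(0.2373)=1.3312;  θ2=γ+ψ≈0.3484
arm 3 (φ=240.0°): x'=0.0034, y'=0.0164
  A=0.1366, B=-0.2339, C=(l²−L²−A²−y'²−z²)/(2L)=0.0939
  √(A²+B²)=0.2708;  θ3 = -1.0424+1.2168 ≈ 0.1745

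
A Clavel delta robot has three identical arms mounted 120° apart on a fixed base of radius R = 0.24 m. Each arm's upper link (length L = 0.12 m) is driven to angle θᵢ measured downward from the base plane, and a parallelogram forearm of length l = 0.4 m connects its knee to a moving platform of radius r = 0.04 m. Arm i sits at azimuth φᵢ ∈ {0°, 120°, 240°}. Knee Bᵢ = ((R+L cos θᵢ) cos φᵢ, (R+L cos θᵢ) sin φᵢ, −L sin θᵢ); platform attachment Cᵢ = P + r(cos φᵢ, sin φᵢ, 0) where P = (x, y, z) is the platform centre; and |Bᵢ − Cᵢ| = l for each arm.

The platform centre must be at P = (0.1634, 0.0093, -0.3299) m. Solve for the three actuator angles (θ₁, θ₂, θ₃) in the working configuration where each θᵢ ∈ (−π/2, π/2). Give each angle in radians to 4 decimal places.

θ₁ = -0.3491, θ₂ = 1.3090, θ₃ = 1.3966

rotate P by −φ1: (0.1634, 0.0093, -0.3299)
  A=0.0366, B=-0.3299, C=(l²−L²−A²−y'²−z²)/(2L)=0.1472
  γ=atan2(-0.3299,0.0366)=-1.4603;  ψ=arccos(0.4436)=1.1112;  θ1=γ+ψ≈-0.3491
arm 2 (φ=120.0°): x'=-0.0736, y'=-0.1462
  A cos θ + B sin θ = C:  0.2736·cos θ + -0.3299·sin θ = -0.2478
  θ2 = atan2(B,A) + arccos(C/0.4286) = 1.3090
rotate P by −φ3: (-0.0898, 0.1369, -0.3299)
  e−x'=0.2898;  (l²−L²−(e−x')²−y'²−z²)/2L = -0.2747
  θ3 = atan2(B,A) + arccos(C/0.4391) = 1.3966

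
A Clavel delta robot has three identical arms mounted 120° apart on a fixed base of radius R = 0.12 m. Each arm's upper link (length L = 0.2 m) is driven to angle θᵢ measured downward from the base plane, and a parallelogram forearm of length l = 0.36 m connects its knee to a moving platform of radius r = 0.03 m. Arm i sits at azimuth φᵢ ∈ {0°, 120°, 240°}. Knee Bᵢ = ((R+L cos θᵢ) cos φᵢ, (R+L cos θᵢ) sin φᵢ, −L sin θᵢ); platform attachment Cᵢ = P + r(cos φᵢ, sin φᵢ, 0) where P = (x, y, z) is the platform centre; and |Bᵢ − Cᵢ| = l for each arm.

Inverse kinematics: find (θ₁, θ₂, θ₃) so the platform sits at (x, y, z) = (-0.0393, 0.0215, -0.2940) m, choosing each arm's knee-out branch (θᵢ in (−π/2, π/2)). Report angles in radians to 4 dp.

rotate P by −φ1: (-0.0393, 0.0215, -0.2940)
  A cos θ + B sin θ = C:  0.1293·cos θ + -0.2940·sin θ = -0.0350
  γ=atan2(-0.2940,0.1293)=-1.1565;  ψ=arccos(-0.1091)=1.6801;  θ1=γ+ψ≈0.5237
rotate P by −φ2: (0.0383, 0.0233, -0.2940)
  e−x'=0.0517;  (l²−L²−(e−x')²−y'²−z²)/2L = -0.0001
  θ2 = atan2(B,A) + arccos(C/0.2985) = 0.1746
arm 3 (φ=240.0°): x'=0.0010, y'=-0.0448
  A cos θ + B sin θ = C:  0.0890·cos θ + -0.2940·sin θ = -0.0169
  γ=atan2(-0.2940,0.0890)=-1.2769;  ψ=arccos(-0.0550)=1.6258;  θ3=γ+ψ≈0.3489

θ₁ = 0.5237, θ₂ = 0.1746, θ₃ = 0.3489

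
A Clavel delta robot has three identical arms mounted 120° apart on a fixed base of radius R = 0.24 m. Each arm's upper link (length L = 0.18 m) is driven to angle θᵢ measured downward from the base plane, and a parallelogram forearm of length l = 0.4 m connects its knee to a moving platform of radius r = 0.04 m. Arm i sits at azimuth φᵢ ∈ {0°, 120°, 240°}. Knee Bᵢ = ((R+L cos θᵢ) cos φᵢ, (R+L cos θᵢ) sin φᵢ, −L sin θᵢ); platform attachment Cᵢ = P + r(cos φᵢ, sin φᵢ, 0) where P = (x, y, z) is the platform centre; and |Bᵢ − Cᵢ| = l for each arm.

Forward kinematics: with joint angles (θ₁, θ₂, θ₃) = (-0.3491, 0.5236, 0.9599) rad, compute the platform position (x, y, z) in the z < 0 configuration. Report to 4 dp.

(0.0922, 0.0452, -0.2235)

φ1=0.0°: virtual centre (0.3691, 0.0000, 0.0616), radius l
S2 = (0.3559·cos120.0°, 0.3559·sin120.0°, -0.0900) = (-0.1779, 0.3082, -0.0900)
arm 3 at φ=240.0°: e+L cos θ3 = 0.3032;  S3 = (-0.1516, -0.2626, -0.1474)
eliminate P² terms by subtracting sphere 1 from 2 and 3
[-1.0942 0.6164 -0.3031]·P = -0.0053;  [-1.0415 -0.5252 -0.4180]·P = -0.0264
Cramer: x(z) = 0.0156-0.3426z;  y(z) = 0.0192-0.1164z
sphere 1 gives Az²+Bz+C=0 with A=1.1310, B=0.1146, C=-0.0309;  B²−4AC=0.1528;  roots -0.2235, 0.1222;  negative root z = -0.2235
x = 0.0922, y = 0.0452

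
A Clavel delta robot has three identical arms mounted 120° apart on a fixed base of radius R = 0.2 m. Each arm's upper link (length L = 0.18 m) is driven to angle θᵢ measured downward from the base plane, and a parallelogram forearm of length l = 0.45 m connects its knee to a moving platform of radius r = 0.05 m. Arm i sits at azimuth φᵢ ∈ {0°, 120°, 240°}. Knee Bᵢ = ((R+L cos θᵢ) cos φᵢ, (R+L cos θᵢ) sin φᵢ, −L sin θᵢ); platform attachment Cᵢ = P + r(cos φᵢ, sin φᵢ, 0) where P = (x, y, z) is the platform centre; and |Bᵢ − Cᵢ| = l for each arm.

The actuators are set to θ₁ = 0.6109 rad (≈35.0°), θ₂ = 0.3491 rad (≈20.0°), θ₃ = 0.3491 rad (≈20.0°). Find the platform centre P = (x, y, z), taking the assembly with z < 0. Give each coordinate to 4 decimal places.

(-0.0433, 0.0000, -0.3971)

arm 1 at φ=0.0°: ρ1 = 0.2974;  O1 = (0.2974, 0.0000, -0.1032)
arm 2 at φ=120.0°: ρ2 = 0.3191;  O2 = (-0.1596, 0.2764, -0.0616)
arm 3 at φ=240.0°: ρ3 = 0.3191;  O3 = (-0.1596, -0.2764, -0.0616)
subtract pairs → two planes through P
plane₁₂: -0.9140x+0.5528y+0.0834z = 0.0065
Cramer: x(z) = -0.0071+0.0912z;  y(z) = 0.0000-0.0000z
quadratic in z: (1.0083)z²+(0.1509)z+(-0.0991)=0, √Δ=0.6499 → z ∈ {-0.3971, 0.2474}; z = -0.3971 (taking z<0)
x = -0.0433, y = 0.0000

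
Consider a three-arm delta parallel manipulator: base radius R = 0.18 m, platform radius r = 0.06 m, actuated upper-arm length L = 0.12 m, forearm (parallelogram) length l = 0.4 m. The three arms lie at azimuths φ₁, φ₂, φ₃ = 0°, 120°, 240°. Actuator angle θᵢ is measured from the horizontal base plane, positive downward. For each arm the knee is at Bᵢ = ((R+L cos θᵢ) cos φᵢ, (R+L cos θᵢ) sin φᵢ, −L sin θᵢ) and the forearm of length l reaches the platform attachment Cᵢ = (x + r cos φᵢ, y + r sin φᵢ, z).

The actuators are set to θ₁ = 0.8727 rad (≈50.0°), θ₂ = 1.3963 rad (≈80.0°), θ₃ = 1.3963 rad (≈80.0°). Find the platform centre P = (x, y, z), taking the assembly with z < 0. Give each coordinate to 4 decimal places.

(0.0715, 0.0000, -0.4717)

arm 1 at φ=0.0°: ρ1 = 0.1971;  centre 1 = (0.1971, 0.0000, -0.0919)
centre 2 = (0.1408·cos120.0°, 0.1408·sin120.0°, -0.1182) = (-0.0704, 0.1220, -0.1182)
arm 3 at φ=240.0°: ρ3 = 0.1408;  centre 3 = (-0.0704, -0.1220, -0.1182)
eliminate P² terms by subtracting sphere 1 from 2 and 3
plane₁₂: -0.5351x+0.2439y+-0.0525z = -0.0135
Cramer: x(z) = 0.0253-0.0981z;  y(z) = 0.0000+0.0000z
into |P−centre ₁|² = l²: 1.0096z² + 0.2176z + -0.1220 = 0;  Δ = 0.5401;  z = -0.4717 or 0.2562 → z<0 root = -0.4717
x = 0.0715, y = 0.0000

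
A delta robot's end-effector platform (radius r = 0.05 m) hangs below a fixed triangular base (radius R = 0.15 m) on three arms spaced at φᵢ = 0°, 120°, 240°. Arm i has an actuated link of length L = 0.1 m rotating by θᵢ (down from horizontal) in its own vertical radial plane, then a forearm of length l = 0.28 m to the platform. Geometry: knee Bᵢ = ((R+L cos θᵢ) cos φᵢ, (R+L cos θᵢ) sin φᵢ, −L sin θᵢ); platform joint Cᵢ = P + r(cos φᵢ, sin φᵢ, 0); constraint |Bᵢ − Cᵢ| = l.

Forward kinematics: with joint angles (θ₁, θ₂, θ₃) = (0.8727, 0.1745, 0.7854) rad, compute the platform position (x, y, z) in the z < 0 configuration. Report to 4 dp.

arm 1 at φ=0.0°: (R−r)+L cos θ1 = 0.1643;  O1 = (0.1643, 0.0000, -0.0766)
arm 2 at φ=120.0°: (R−r)+L cos θ2 = 0.1985;  O2 = (-0.0992, 0.1719, -0.0174)
arm 3 at φ=240.0°: (R−r)+L cos θ3 = 0.1707;  O3 = (-0.0854, -0.1478, -0.0707)
eliminate P² terms by subtracting sphere 1 from 2 and 3
plane₁₂: -0.5270x+0.3438y+0.1185z = 0.0068
det = 0.3275;  x = -0.0075+0.1194z,  y = 0.0084+-0.1617z
into |P−O₁|² = l²: 1.0404z² + 0.1095z + -0.0429 = 0;  Δ = 0.1907;  z = -0.2625 or 0.1573 → z<0 root = -0.2625
x = -0.0389, y = 0.0508

(-0.0389, 0.0508, -0.2625)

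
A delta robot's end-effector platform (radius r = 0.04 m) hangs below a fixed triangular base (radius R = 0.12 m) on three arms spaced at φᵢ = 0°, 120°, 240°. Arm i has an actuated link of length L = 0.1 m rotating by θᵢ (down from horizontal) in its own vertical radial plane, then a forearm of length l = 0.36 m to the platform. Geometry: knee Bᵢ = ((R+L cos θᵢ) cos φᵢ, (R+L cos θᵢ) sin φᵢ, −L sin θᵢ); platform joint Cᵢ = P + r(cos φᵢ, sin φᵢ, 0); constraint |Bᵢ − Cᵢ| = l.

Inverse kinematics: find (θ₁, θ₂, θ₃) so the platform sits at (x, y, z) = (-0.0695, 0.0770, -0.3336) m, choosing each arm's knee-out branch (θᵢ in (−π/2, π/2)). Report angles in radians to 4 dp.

φ1=0.0° → target in arm frame (-0.0695, 0.0770)
  e−x'=0.1495;  (l²−L²−(e−x')²−y'²−z²)/2L = -0.0998
  γ=atan2(-0.3336,0.1495)=-1.1495;  ψ=arccos(-0.2731)=1.8474;  θ1=γ+ψ≈0.6979
arm 2 (φ=120.0°): x'=0.1014, y'=0.0217
  e−x'=-0.0214;  (l²−L²−(e−x')²−y'²−z²)/2L = 0.0369
  √(A²+B²)=0.3343;  θ2 = -1.6350+1.4602 ≈ -0.1748
φ3=240.0° → target in arm frame (-0.0319, -0.0987)
  A cos θ + B sin θ = C:  0.1119·cos θ + -0.3336·sin θ = -0.0698
  γ=atan2(-0.3336,0.1119)=-1.2471;  ψ=arccos(-0.1983)=1.7705;  θ3=γ+ψ≈0.5234

θ₁ = 0.6979, θ₂ = -0.1748, θ₃ = 0.5234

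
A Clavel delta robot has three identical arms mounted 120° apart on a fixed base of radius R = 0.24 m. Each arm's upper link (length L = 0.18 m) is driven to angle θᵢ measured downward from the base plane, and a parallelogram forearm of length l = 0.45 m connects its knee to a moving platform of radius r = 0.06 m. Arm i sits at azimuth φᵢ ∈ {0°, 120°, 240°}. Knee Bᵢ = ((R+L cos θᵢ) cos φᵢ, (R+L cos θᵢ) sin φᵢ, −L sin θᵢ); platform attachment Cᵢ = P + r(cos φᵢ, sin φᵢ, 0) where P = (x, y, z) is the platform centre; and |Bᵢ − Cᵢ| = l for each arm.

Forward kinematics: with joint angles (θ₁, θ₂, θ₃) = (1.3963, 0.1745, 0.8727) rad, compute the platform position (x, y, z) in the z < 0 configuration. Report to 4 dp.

O1 = (0.2113·cos0.0°, 0.2113·sin0.0°, -0.1773) = (0.2113, 0.0000, -0.1773)
O2 = (0.3573·cos120.0°, 0.3573·sin120.0°, -0.0313) = (-0.1786, 0.3094, -0.0313)
φ3=240.0°: virtual centre (-0.1478, -0.2561, -0.1379), radius l
eliminate P² terms by subtracting sphere 1 from 2 and 3
[-0.7798 0.6188 0.2920]·P = 0.0526;  [-0.7182 -0.5122 0.0787]·P = 0.0304
Cramer: x(z) = -0.0542+0.2350z;  y(z) = 0.0166-0.1758z
into |P−O₁|² = l²: 1.0861z² + 0.2239z + -0.1003 = 0;  Δ = 0.4860;  z = -0.4240 or 0.2179 → z<0 root = -0.4240
x = -0.1538, y = 0.0912

(-0.1538, 0.0912, -0.4240)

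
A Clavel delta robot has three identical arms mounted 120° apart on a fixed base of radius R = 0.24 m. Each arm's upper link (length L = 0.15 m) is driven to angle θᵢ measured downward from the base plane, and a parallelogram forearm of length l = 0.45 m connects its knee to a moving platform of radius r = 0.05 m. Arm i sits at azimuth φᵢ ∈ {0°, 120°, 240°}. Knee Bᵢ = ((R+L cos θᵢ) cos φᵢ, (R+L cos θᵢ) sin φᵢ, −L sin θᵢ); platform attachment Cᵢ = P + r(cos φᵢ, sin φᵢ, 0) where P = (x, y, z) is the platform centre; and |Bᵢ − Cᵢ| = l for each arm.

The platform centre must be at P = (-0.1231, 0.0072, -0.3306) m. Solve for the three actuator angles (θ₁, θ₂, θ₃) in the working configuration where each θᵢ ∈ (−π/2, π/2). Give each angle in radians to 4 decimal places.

θ₁ = 0.9600, θ₂ = -0.0871, θ₃ = -0.0001

arm 1 (φ=0.0°): x'=-0.1231, y'=0.0072
  A cos θ + B sin θ = C:  0.3131·cos θ + -0.3306·sin θ = -0.0913
  γ=atan2(-0.3306,0.3131)=-0.8126;  ψ=arccos(-0.2004)=1.7726;  θ1=γ+ψ≈0.9600
arm 2 (φ=120.0°): x'=0.0678, y'=0.1030
  A cos θ + B sin θ = C:  0.1222·cos θ + -0.3306·sin θ = 0.1505
  √(A²+B²)=0.3525;  θ2 = -1.2167+1.1296 ≈ -0.0871
rotate P by −φ3: (0.0553, -0.1102, -0.3306)
  A=0.1347, B=-0.3306, C=(l²−L²−A²−y'²−z²)/(2L)=0.1347
  γ=atan2(-0.3306,0.1347)=-1.1839;  ψ=arccos(0.3774)=1.1838;  θ3=γ+ψ≈-0.0001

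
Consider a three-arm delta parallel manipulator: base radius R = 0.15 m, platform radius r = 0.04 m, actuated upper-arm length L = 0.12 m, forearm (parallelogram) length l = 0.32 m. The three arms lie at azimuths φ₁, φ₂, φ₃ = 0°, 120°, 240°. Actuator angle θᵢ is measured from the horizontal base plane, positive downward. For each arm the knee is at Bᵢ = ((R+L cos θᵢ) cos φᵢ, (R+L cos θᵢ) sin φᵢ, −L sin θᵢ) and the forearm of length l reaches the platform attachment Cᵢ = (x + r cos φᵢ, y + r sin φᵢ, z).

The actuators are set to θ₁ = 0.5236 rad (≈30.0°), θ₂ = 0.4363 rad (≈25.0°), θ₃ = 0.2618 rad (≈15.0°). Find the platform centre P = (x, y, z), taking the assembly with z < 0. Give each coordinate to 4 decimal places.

centre 1 = (0.2139·cos0.0°, 0.2139·sin0.0°, -0.0600) = (0.2139, 0.0000, -0.0600)
φ2=120.0°: virtual centre (-0.1094, 0.1895, -0.0507), radius l
φ3=240.0°: virtual centre (-0.1130, -0.1956, -0.0311), radius l
subtract pairs → two planes through P
[-0.6466 0.3789 0.0186]·P = 0.0011;  [-0.6538 -0.3913 0.0579]·P = 0.0026
Cramer: x(z) = -0.0028+0.0583z;  y(z) = -0.0020+0.0505z
quadratic in z: (1.0060)z²+(0.0945)z+(-0.0518)=0, √Δ=0.4663 → z ∈ {-0.2787, 0.1848}; z = -0.2787 (taking z<0)
x = -0.0191, y = -0.0161

(-0.0191, -0.0161, -0.2787)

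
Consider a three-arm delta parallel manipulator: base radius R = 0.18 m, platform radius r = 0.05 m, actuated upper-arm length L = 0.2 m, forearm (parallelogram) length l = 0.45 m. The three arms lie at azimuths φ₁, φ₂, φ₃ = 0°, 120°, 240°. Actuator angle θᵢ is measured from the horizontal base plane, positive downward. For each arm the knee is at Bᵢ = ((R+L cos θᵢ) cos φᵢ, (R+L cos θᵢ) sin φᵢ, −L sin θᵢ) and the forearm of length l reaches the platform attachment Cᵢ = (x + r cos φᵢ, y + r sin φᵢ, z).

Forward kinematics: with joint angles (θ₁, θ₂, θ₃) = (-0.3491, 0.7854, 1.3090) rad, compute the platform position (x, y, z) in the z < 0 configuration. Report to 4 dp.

arm 1 at φ=0.0°: ρ1 = 0.3179;  O1 = (0.3179, 0.0000, 0.0684)
φ2=120.0°: virtual centre (-0.1357, 0.2351, -0.1414), radius l
O3 = (0.1818·cos240.0°, 0.1818·sin240.0°, -0.1932) = (-0.0909, -0.1574, -0.1932)
|O₂|²−|O₁|² = -0.0121;  |O₃|²−|O₁|² = -0.0354
plane₁₂: -0.9073x+0.4701y+-0.4197z = -0.0121
det = 0.6700;  x = 0.0305+-0.5643z,  y = 0.0332+-0.1963z
quadratic in z: (1.3570)z²+(0.1745)z+(-0.1141)=0, √Δ=0.8061 → z ∈ {-0.3613, 0.2327}; z = -0.3613 (taking z<0)
x = 0.2344, y = 0.1041

(0.2344, 0.1041, -0.3613)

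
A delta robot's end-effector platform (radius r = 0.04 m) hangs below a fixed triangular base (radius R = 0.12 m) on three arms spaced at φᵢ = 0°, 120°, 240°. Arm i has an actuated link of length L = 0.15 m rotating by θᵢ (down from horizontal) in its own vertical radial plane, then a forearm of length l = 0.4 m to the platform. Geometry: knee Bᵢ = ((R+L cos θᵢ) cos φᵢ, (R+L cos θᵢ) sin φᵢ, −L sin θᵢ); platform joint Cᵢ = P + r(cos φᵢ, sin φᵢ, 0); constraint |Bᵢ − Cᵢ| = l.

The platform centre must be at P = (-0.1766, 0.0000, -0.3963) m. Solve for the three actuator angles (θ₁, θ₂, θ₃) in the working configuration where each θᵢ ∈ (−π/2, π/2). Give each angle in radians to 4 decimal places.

θ₁ = 1.2218, θ₂ = 0.3492, θ₃ = 0.3492

φ1=0.0° → target in arm frame (-0.1766, 0.0000)
  A=0.2566, B=-0.3963, C=(l²−L²−A²−y'²−z²)/(2L)=-0.2847
  θ1 = atan2(B,A) + arccos(C/0.4721) = 1.2218
rotate P by −φ2: (0.0883, 0.1529, -0.3963)
  A cos θ + B sin θ = C:  -0.0083·cos θ + -0.3963·sin θ = -0.1434
  θ2 = atan2(B,A) + arccos(C/0.3964) = 0.3492
arm 3 (φ=240.0°): x'=0.0883, y'=-0.1529
  e−x'=-0.0083;  (l²−L²−(e−x')²−y'²−z²)/2L = -0.1434
  √(A²+B²)=0.3964;  θ3 = -1.5917+1.9409 ≈ 0.3492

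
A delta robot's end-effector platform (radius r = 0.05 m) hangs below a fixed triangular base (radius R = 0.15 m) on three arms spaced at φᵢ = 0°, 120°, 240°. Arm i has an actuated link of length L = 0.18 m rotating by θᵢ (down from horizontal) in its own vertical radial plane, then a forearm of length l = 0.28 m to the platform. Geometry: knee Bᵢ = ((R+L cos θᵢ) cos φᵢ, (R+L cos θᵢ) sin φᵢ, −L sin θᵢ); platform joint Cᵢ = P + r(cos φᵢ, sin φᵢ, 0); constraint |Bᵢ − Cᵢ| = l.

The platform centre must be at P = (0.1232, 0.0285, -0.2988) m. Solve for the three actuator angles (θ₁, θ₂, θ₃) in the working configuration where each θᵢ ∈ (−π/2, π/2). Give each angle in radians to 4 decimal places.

φ1=0.0° → target in arm frame (0.1232, 0.0285)
  A cos θ + B sin θ = C:  -0.0232·cos θ + -0.2988·sin θ = -0.1240
  θ1 = atan2(B,A) + arccos(C/0.2997) = 0.3490
arm 2 (φ=120.0°): x'=-0.0369, y'=-0.1209
  A=0.1369, B=-0.2988, C=(l²−L²−A²−y'²−z²)/(2L)=-0.2129
  γ=atan2(-0.2988,0.1369)=-1.1411;  ψ=arccos(-0.6478)=2.2756;  θ2=γ+ψ≈1.1344
rotate P by −φ3: (-0.0863, 0.0924, -0.2988)
  e−x'=0.1863;  (l²−L²−(e−x')²−y'²−z²)/2L = -0.2404
  γ=atan2(-0.2988,0.1863)=-1.0133;  ψ=arccos(-0.6826)=2.3221;  θ3=γ+ψ≈1.3088

θ₁ = 0.3490, θ₂ = 1.1344, θ₃ = 1.3088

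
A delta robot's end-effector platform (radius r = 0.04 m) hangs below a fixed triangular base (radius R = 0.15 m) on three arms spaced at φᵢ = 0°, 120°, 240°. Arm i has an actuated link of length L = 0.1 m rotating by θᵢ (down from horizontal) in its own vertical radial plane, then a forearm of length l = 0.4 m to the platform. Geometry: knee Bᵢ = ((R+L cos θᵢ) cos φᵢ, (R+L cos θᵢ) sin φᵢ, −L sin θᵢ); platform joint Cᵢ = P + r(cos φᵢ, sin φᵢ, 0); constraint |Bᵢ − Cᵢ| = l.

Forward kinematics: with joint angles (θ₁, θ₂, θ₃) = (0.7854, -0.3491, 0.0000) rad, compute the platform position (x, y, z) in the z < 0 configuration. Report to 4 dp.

φ1=0.0°: virtual centre (0.1807, 0.0000, -0.0707), radius l
arm 2 at φ=120.0°: e+L cos θ2 = 0.2040;  centre 2 = (-0.1020, 0.1766, 0.0342)
φ3=240.0°: virtual centre (-0.1050, -0.1819, 0.0000), radius l
eliminate P² terms by subtracting sphere 1 from 2 and 3
[-0.5654 0.3533 0.2098]·P = 0.0051;  [-0.5714 -0.3637 0.1414]·P = 0.0064
Cramer: x(z) = -0.0102+0.3099z;  y(z) = -0.0018-0.0980z
sphere 1 gives Az²+Bz+C=0 with A=1.1056, B=0.0235, C=-0.1186;  B²−4AC=0.5249;  roots -0.3383, 0.3170;  negative root z = -0.3383
x = -0.1150, y = 0.0314

(-0.1150, 0.0314, -0.3383)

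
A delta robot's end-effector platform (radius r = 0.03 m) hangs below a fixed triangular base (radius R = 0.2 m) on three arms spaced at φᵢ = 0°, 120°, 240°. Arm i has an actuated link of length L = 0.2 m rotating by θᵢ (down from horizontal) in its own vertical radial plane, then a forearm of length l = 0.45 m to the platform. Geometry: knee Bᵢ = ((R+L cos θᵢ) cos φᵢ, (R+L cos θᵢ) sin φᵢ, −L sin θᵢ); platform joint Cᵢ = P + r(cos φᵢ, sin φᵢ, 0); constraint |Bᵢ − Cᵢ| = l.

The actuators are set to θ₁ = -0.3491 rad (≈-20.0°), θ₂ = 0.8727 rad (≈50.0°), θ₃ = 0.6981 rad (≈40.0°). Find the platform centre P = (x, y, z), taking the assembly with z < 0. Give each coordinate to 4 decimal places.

(0.1507, -0.0264, -0.3302)

S1 = (0.3579·cos0.0°, 0.3579·sin0.0°, 0.0684) = (0.3579, 0.0000, 0.0684)
S2 = (0.2986·cos120.0°, 0.2986·sin120.0°, -0.1532) = (-0.1493, 0.2586, -0.1532)
S3 = (0.3232·cos240.0°, 0.3232·sin240.0°, -0.1286) = (-0.1616, -0.2799, -0.1286)
|S₂|²−|S₁|² = -0.0202;  |S₃|²−|S₁|² = -0.0118
[-1.0144 0.5171 -0.4432]·P = -0.0202;  [-1.0391 -0.5598 -0.3939]·P = -0.0118
Cramer: x(z) = 0.0158-0.4088z;  y(z) = -0.0081+0.0552z
into |P−S₁|² = l²: 1.1702z² + 0.1421z + -0.0807 = 0;  Δ = 0.3977;  z = -0.3302 or 0.2088 → z<0 root = -0.3302
x = 0.1507, y = -0.0264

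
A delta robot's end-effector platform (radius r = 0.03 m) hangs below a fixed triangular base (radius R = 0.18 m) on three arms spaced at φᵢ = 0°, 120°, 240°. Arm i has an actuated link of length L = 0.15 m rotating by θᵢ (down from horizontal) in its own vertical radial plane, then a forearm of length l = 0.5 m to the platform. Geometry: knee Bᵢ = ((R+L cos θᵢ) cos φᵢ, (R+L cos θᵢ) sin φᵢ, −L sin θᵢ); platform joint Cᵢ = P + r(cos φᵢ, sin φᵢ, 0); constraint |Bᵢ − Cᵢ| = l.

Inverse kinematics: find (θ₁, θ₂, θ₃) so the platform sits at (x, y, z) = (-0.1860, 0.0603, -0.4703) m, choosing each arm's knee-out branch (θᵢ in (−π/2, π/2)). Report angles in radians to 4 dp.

arm 1 (φ=0.0°): x'=-0.1860, y'=0.0603
  A=0.3360, B=-0.4703, C=(l²−L²−A²−y'²−z²)/(2L)=-0.3674
  √(A²+B²)=0.5780;  θ1 = -0.9504+2.2596 ≈ 1.3092
arm 2 (φ=120.0°): x'=0.1452, y'=0.1309
  A=0.0048, B=-0.4703, C=(l²−L²−A²−y'²−z²)/(2L)=-0.0362
  γ=atan2(-0.4703,0.0048)=-1.5606;  ψ=arccos(-0.0769)=1.6478;  θ2=γ+ψ≈0.0871
rotate P by −φ3: (0.0408, -0.1912, -0.4703)
  e−x'=0.1092;  (l²−L²−(e−x')²−y'²−z²)/2L = -0.1406
  √(A²+B²)=0.4828;  θ3 = -1.3426+1.8663 ≈ 0.5237

θ₁ = 1.3092, θ₂ = 0.0871, θ₃ = 0.5237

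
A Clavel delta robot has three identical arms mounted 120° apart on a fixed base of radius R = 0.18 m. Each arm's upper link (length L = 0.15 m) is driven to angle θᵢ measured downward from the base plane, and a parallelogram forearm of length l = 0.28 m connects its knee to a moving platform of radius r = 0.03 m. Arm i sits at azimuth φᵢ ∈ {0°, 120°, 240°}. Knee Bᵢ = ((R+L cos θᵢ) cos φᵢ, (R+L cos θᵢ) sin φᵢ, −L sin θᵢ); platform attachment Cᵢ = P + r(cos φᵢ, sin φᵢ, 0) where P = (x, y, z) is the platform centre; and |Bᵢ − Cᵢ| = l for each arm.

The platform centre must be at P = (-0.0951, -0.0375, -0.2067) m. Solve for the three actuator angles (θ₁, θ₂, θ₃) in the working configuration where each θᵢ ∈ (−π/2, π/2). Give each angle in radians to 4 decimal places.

rotate P by −φ1: (-0.0951, -0.0375, -0.2067)
  A=0.2451, B=-0.2067, C=(l²−L²−A²−y'²−z²)/(2L)=-0.1610
  γ=atan2(-0.2067,0.2451)=-0.7006;  ψ=arccos(-0.5022)=2.0969;  θ1=γ+ψ≈1.3963
rotate P by −φ2: (0.0151, 0.1011, -0.2067)
  A cos θ + B sin θ = C:  0.1349·cos θ + -0.2067·sin θ = -0.0508
  γ=atan2(-0.2067,0.1349)=-0.9925;  ψ=arccos(-0.2060)=1.7783;  θ2=γ+ψ≈0.7858
rotate P by −φ3: (0.0800, -0.0636, -0.2067)
  e−x'=0.0700;  (l²−L²−(e−x')²−y'²−z²)/2L = 0.0141
  θ3 = atan2(B,A) + arccos(C/0.2182) = 0.2617

θ₁ = 1.3963, θ₂ = 0.7858, θ₃ = 0.2617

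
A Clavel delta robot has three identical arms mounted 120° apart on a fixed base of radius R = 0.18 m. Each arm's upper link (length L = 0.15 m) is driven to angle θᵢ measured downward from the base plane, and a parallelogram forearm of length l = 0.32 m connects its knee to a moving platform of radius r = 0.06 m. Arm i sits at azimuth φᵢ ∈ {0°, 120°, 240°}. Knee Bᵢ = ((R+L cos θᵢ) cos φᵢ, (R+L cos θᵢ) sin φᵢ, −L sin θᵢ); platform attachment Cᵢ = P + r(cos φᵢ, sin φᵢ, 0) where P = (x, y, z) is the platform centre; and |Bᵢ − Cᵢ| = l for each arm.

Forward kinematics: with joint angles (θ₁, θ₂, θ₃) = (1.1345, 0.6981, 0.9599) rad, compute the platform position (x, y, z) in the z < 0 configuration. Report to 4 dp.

centre 1 = (0.1834·cos0.0°, 0.1834·sin0.0°, -0.1359) = (0.1834, 0.0000, -0.1359)
φ2=120.0°: virtual centre (-0.1175, 0.2034, -0.0964), radius l
arm 3 at φ=240.0°: e+L cos θ3 = 0.2060;  centre 3 = (-0.1030, -0.1784, -0.1229)
subtract pairs → two planes through P
[-0.6017 0.4069 0.0791]·P = 0.0124;  [-0.5728 -0.3569 0.0262]·P = 0.0054
Cramer: x(z) = -0.0148+0.0868z;  y(z) = 0.0085-0.0660z
sphere 1 gives Az²+Bz+C=0 with A=1.0119, B=0.2364, C=-0.0446;  B²−4AC=0.2363;  roots -0.3570, 0.1234;  negative root z = -0.3570
x = -0.0458, y = 0.0321

(-0.0458, 0.0321, -0.3570)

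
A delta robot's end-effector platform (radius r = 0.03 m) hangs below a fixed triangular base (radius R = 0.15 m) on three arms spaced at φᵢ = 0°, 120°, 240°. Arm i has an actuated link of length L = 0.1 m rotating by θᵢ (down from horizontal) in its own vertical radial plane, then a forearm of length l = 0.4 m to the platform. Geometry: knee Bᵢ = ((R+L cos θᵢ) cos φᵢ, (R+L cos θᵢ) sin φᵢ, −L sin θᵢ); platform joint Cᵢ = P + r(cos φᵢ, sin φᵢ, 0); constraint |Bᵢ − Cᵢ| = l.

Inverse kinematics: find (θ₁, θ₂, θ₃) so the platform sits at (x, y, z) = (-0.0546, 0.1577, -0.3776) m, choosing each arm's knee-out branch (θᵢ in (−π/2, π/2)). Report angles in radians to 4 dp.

θ₁ = 1.0471, θ₂ = -0.1749, θ₃ = 1.3087

arm 1 (φ=0.0°): x'=-0.0546, y'=0.1577
  A=0.1746, B=-0.3776, C=(l²−L²−A²−y'²−z²)/(2L)=-0.2397
  γ=atan2(-0.3776,0.1746)=-1.1377;  ψ=arccos(-0.5761)=2.1848;  θ1=γ+ψ≈1.0471
arm 2 (φ=120.0°): x'=0.1639, y'=-0.0316
  A cos θ + B sin θ = C:  -0.0439·cos θ + -0.3776·sin θ = 0.0225
  θ2 = atan2(B,A) + arccos(C/0.3801) = -0.1749
rotate P by −φ3: (-0.1093, -0.1261, -0.3776)
  e−x'=0.2293;  (l²−L²−(e−x')²−y'²−z²)/2L = -0.3053
  θ3 = atan2(B,A) + arccos(C/0.4418) = 1.3087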